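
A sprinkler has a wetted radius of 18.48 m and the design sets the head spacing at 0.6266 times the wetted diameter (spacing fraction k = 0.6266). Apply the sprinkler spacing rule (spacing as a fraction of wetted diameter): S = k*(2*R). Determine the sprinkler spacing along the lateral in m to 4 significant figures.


S = 0.6266 * (2 * 18.48) = 23.16 m
Therefore the sprinkler spacing along the lateral = 23.16 m.


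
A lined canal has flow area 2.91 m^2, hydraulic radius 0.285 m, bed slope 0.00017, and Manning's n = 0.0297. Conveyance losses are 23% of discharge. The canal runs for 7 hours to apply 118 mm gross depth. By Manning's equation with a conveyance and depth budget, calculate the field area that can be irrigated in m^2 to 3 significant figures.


Approach: apply Manning's equation with a conveyance and depth budget, Q = (1/n)*A*R^(2/3)*S^(1/2); Q_field = Q*(1-loss); Area = Q_field*t/(d/1000).
Step 1 — canal discharge (Manning's equation):
  Q = (1/0.0297) * 2.91 * 0.285^(2/3) * 0.00017^(1/2) = 0.55325 m^3/s
Step 2 — delivered flow: Q_field = 0.55325*(1 - 23/100) = 0.42601 m^3/s
Step 3 — volume delivered: V = 0.42601 * 7*3600 = 10735 m^3
Step 4 — area served: A = V / (depth/1000) = 10735 / 0.118 = 91000 m^2
Therefore the field area that can be irrigated = 91000 m^2.


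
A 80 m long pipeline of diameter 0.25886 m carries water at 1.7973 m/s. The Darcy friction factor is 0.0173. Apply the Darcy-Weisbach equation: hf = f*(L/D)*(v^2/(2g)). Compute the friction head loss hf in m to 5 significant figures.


hf = 0.0173 * (80/0.25886) * (1.7973^2 / (2*9.81))
hf = 0.88026 m
Therefore the friction head loss hf = 0.88026 m.


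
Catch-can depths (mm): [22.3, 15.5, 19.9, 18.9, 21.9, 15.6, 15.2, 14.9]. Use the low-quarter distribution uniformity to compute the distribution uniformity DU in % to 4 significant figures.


Approach: apply the low-quarter distribution uniformity, DU = (mean of lowest quarter of readings / overall mean)*100.
sorted lowest 2 of 8: [14.9, 15.2] -> mean = 15.0500 mm
overall mean = 18.0250 mm
DU = (15.0500/18.0250)*100 = 83.50 %
Therefore the distribution uniformity DU = 83.50 %.


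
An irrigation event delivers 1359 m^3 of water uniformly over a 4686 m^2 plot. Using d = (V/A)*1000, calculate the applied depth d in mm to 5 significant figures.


d = (1359 / 4686) * 1000 = 290.01 mm
Therefore the applied depth d = 290.01 mm.


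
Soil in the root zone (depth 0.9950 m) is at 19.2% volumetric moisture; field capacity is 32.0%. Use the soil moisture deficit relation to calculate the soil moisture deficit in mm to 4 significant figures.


Approach: apply the soil moisture deficit relation, SMD = (FC - theta)/100 * depth * 1000.
SMD = (32.0 - 19.2)/100 * 0.9950 * 1000 = 127.4 mm
Therefore the soil moisture deficit = 127.4 mm.


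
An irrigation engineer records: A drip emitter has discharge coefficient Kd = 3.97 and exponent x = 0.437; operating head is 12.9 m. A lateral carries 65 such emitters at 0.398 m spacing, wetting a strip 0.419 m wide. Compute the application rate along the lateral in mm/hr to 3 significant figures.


Approach: apply the emitter equation with a lateral mass balance, q = Kd*h^x; Q = n*q; rate = Q/(n*spacing*width).
Step 1 — single emitter flow (q = Kd*h^x):
  q = 3.97 * 12.9^0.437 = 12.137 L/hr
Step 2 — total lateral flow: Q = 65 * 12.137 = 788.92 L/hr
Step 3 — wetted area: A = 65 * 0.398 * 0.419 = 10.840 m^2
Step 4 — application rate: Q/A = 788.92/10.840 = 72.8 mm/hr
Therefore the application rate along the lateral = 72.8 mm/hr.


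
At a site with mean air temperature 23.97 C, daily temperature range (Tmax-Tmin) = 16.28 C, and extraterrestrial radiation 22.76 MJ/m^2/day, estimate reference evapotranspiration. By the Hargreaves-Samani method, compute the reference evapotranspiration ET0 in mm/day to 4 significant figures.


Approach: apply the Hargreaves-Samani method, ET0 = 0.0023*(Tmean+17.8)*sqrt(Tmax-Tmin)*0.408*Ra.
ET0 = 0.0023*(23.97+17.8)*sqrt(16.28)*0.408*22.76 = 3.600 mm/day
Therefore the reference evapotranspiration ET0 = 3.600 mm/day.


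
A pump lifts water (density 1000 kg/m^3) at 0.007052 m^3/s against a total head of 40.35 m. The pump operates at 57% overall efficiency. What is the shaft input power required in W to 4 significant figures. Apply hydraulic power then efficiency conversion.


Approach: apply hydraulic power then efficiency conversion, P = rho*g*Q*H; P_in = P/eta.
Step 1 — hydraulic power (P = rho*g*Q*H):
  P = 1000 * 9.81 * 0.007052 * 40.35 = 2791.42 W
Step 2 — input power: P_in = P/eta = 2791.42 / 0.57 = 4897 W
Therefore the shaft input power required = 4897 W.


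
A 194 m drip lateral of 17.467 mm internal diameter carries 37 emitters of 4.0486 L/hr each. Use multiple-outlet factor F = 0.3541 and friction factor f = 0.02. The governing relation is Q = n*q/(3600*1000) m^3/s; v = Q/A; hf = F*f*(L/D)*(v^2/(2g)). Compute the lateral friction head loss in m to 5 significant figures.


Q = 37*4.0486/(3600*1000) = 4.161061e-05 m^3/s
A = pi*(17.467e-3/2)^2 = 2.396219e-04 m^2, so v = Q/A = 0.1736511 m/s
hf = 0.3541*0.02*(194/0.017467)*(0.1736511^2/(2*9.81)) = 0.12089 m
Therefore the lateral friction head loss = 0.12089 m.


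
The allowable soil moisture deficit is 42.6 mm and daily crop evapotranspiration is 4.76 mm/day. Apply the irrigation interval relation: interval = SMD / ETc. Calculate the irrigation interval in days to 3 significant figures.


interval = 42.6 / 4.76 = 8.95 days
Therefore the irrigation interval = 8.95 days.


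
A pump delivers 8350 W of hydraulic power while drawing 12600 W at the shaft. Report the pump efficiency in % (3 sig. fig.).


Approach: apply the efficiency ratio, eta = (P_out/P_in)*100.
eta = (8350 / 12600) * 100 = 66.3 %
Therefore the pump efficiency = 66.3 %.


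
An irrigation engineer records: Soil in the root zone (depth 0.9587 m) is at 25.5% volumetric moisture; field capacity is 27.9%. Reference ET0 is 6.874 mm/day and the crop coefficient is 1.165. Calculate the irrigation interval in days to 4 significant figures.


Approach: apply soil-water budget scheduling, SMD = (FC-theta)/100*depth*1000; ETc = ET0*Kc; interval = SMD/ETc.
Step 1 — soil moisture deficit:
  SMD = (27.9 - 25.5)/100 * 0.9587 * 1000 = 23.0088 mm
Step 2 — daily crop ET (ETc = ET0*Kc):
  ETc = 6.874 * 1.165 = 8.00821 mm/day
Step 3 — irrigation interval (SMD/ETc):
  interval = 23.0088 / 8.00821 = 2.873 days
Therefore the irrigation interval = 2.873 days.


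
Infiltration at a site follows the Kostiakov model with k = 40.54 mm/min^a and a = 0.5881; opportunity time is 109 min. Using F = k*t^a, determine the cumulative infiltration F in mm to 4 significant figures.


F = 40.54 * 109^0.5881 = 639.9 mm
Therefore the cumulative infiltration F = 639.9 mm.


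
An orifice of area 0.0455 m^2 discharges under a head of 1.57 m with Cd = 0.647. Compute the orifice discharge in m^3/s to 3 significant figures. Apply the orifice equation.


Approach: apply the orifice equation, Q = Cd*A*sqrt(2*g*h).
Q = 0.647 * 0.0455 * sqrt(2*9.81*1.57) = 0.163 m^3/s
Therefore the orifice discharge = 0.163 m^3/s.


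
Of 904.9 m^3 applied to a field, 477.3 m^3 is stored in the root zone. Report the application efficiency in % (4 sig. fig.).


Approach: apply the application efficiency ratio, Ea = (stored/applied)*100.
Ea = (477.3/904.9)*100 = 52.75 %
Therefore the application efficiency = 52.75 %.


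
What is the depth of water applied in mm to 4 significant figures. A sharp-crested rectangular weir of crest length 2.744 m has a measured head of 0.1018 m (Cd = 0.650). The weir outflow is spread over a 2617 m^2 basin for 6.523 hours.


Approach: apply the rectangular weir equation with a volume-to-depth conversion, Q = (2/3)*Cd*L*sqrt(2g)*H^1.5; d = Q*t/A * 1000.
Step 1 — weir discharge:
  Q = (2/3)*0.650*2.744*sqrt(2*9.81)*0.1018^1.5 = 0.171071 m^3/s
Step 2 — volume: V = 0.171071 * 6.523*3600 = 4017.24 m^3
Step 3 — depth: d = V/A * 1000 = 4017.24/2617 * 1000 = 1535 mm
Therefore the depth of water applied = 1535 mm.


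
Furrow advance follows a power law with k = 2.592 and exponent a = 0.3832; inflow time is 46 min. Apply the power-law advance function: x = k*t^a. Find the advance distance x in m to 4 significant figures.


x = 2.592 * 46^0.3832 = 11.24 m
Therefore the advance distance x = 11.24 m.


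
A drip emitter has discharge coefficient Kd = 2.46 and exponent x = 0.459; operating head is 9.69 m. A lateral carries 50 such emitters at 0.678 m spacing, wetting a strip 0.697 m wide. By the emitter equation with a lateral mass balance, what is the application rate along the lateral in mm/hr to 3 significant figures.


Approach: apply the emitter equation with a lateral mass balance, q = Kd*h^x; Q = n*q; rate = Q/(n*spacing*width).
Step 1 — single emitter flow (q = Kd*h^x):
  q = 2.46 * 9.69^0.459 = 6.9768 L/hr
Step 2 — total lateral flow: Q = 50 * 6.9768 = 348.84 L/hr
Step 3 — wetted area: A = 50 * 0.678 * 0.697 = 23.628 m^2
Step 4 — application rate: Q/A = 348.84/23.628 = 14.8 mm/hr
Therefore the application rate along the lateral = 14.8 mm/hr.


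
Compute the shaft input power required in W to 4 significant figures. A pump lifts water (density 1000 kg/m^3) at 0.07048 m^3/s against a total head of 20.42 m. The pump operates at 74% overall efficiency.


Approach: apply hydraulic power then efficiency conversion, P = rho*g*Q*H; P_in = P/eta.
Step 1 — hydraulic power (P = rho*g*Q*H):
  P = 1000 * 9.81 * 0.07048 * 20.42 = 14118.6 W
Step 2 — input power: P_in = P/eta = 14118.6 / 0.74 = 19080 W
Therefore the shaft input power required = 19080 W.


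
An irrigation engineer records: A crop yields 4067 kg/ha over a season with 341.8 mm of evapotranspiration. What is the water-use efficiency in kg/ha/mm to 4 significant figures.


Approach: apply the water-use efficiency ratio, WUE = yield/ET.
WUE = 4067 / 341.8 = 11.90 kg/ha/mm
Therefore the water-use efficiency = 11.90 kg/ha/mm.


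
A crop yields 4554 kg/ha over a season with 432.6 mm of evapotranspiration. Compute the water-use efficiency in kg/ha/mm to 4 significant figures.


Approach: apply the water-use efficiency ratio, WUE = yield/ET.
WUE = 4554 / 432.6 = 10.53 kg/ha/mm
Therefore the water-use efficiency = 10.53 kg/ha/mm.


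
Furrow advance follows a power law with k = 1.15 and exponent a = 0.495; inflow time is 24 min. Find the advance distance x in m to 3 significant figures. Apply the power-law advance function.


Approach: apply the power-law advance function, x = k*t^a.
x = 1.15 * 24^0.495 = 5.55 m
Therefore the advance distance x = 5.55 m.


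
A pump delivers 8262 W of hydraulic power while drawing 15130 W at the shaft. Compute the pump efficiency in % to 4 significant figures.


Approach: apply the efficiency ratio, eta = (P_out/P_in)*100.
eta = (8262 / 15130) * 100 = 54.61 %
Therefore the pump efficiency = 54.61 %.


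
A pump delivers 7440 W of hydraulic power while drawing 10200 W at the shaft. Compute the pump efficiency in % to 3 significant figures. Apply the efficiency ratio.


Approach: apply the efficiency ratio, eta = (P_out/P_in)*100.
eta = (7440 / 10200) * 100 = 72.9 %
Therefore the pump efficiency = 72.9 %.


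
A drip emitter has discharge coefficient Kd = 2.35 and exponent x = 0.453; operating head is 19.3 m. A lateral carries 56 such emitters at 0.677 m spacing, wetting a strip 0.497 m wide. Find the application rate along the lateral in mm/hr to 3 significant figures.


Approach: apply the emitter equation with a lateral mass balance, q = Kd*h^x; Q = n*q; rate = Q/(n*spacing*width).
Step 1 — single emitter flow (q = Kd*h^x):
  q = 2.35 * 19.3^0.453 = 8.9831 L/hr
Step 2 — total lateral flow: Q = 56 * 8.9831 = 503.05 L/hr
Step 3 — wetted area: A = 56 * 0.677 * 0.497 = 18.842 m^2
Step 4 — application rate: Q/A = 503.05/18.842 = 26.7 mm/hr
Therefore the application rate along the lateral = 26.7 mm/hr.


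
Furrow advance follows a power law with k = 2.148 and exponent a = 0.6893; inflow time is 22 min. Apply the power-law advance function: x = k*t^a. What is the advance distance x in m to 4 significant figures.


x = 2.148 * 22^0.6893 = 18.09 m
Therefore the advance distance x = 18.09 m.


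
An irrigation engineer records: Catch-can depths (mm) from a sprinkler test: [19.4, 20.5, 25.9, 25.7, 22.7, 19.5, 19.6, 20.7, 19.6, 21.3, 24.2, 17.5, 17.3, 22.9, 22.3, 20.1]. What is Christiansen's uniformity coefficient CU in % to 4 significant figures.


Approach: apply Christiansen's uniformity coefficient, CU = (1 - mean_abs_deviation/mean)*100.
mean = 21.2000 mm
mean |d_i - mean| = 2.07500 mm
CU = (1 - 2.07500/21.2000)*100 = 90.21 %
Therefore Christiansen's uniformity coefficient CU = 90.21 %.


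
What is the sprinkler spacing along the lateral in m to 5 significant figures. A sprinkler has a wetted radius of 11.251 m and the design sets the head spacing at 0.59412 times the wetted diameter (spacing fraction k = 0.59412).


Approach: apply the sprinkler spacing rule (spacing as a fraction of wetted diameter), S = k*(2*R).
S = 0.59412 * (2 * 11.251) = 13.369 m
Therefore the sprinkler spacing along the lateral = 13.369 m.


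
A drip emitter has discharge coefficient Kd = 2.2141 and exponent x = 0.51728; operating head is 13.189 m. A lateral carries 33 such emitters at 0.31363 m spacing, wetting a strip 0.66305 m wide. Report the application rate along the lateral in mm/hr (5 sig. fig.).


Approach: apply the emitter equation with a lateral mass balance, q = Kd*h^x; Q = n*q; rate = Q/(n*spacing*width).
Step 1 — single emitter flow (q = Kd*h^x):
  q = 2.2141 * 13.189^0.51728 = 8.407375 L/hr
Step 2 — total lateral flow: Q = 33 * 8.407375 = 277.4434 L/hr
Step 3 — wetted area: A = 33 * 0.31363 * 0.66305 = 6.862428 m^2
Step 4 — application rate: Q/A = 277.4434/6.862428 = 40.429 mm/hr
Therefore the application rate along the lateral = 40.429 mm/hr.


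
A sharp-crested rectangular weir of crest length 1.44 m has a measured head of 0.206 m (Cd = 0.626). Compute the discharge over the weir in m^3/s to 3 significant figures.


Approach: apply the rectangular weir equation, Q = (2/3)*Cd*L*sqrt(2g)*H^1.5.
Q = (2/3)*0.626*1.44*sqrt(2*9.81)*0.206^1.5 = 0.249 m^3/s
Therefore the discharge over the weir = 0.249 m^3/s.


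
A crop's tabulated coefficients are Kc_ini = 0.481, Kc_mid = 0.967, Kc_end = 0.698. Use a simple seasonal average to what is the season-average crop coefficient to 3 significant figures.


Approach: apply a simple seasonal average, Kc_avg = (Kc_ini + Kc_mid + Kc_end)/3.
Kc_avg = (0.481 + 0.967 + 0.698)/3 = 0.715
Therefore the season-average crop coefficient = 0.715.


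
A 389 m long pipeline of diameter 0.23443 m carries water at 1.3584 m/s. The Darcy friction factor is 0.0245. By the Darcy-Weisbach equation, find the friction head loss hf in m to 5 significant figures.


Approach: apply the Darcy-Weisbach equation, hf = f*(L/D)*(v^2/(2g)).
hf = 0.0245 * (389/0.23443) * (1.3584^2 / (2*9.81))
hf = 3.8235 m
Therefore the friction head loss hf = 3.8235 m.


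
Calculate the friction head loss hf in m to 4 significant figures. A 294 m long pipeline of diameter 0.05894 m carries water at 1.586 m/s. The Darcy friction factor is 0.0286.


Approach: apply the Darcy-Weisbach equation, hf = f*(L/D)*(v^2/(2g)).
hf = 0.0286 * (294/0.05894) * (1.586^2 / (2*9.81))
hf = 18.29 m
Therefore the friction head loss hf = 18.29 m.


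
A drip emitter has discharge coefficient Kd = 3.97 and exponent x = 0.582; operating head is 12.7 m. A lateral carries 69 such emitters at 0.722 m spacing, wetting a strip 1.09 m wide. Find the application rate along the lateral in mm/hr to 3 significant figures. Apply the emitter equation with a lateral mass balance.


Approach: apply the emitter equation with a lateral mass balance, q = Kd*h^x; Q = n*q; rate = Q/(n*spacing*width).
Step 1 — single emitter flow (q = Kd*h^x):
  q = 3.97 * 12.7^0.582 = 17.426 L/hr
Step 2 — total lateral flow: Q = 69 * 17.426 = 1202.4 L/hr
Step 3 — wetted area: A = 69 * 0.722 * 1.09 = 54.302 m^2
Step 4 — application rate: Q/A = 1202.4/54.302 = 22.1 mm/hr
Therefore the application rate along the lateral = 22.1 mm/hr.


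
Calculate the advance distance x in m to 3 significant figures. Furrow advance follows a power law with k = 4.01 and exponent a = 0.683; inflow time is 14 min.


Approach: apply the power-law advance function, x = k*t^a.
x = 4.01 * 14^0.683 = 24.3 m
Therefore the advance distance x = 24.3 m.


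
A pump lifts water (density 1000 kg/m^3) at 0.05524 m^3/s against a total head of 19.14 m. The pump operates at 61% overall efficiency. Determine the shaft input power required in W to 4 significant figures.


Approach: apply hydraulic power then efficiency conversion, P = rho*g*Q*H; P_in = P/eta.
Step 1 — hydraulic power (P = rho*g*Q*H):
  P = 1000 * 9.81 * 0.05524 * 19.14 = 10372.1 W
Step 2 — input power: P_in = P/eta = 10372.1 / 0.61 = 17000 W
Therefore the shaft input power required = 17000 W.


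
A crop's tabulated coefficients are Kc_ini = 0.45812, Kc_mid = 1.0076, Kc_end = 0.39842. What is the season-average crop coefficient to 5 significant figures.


Approach: apply a simple seasonal average, Kc_avg = (Kc_ini + Kc_mid + Kc_end)/3.
Kc_avg = (0.45812 + 1.0076 + 0.39842)/3 = 0.62138
Therefore the season-average crop coefficient = 0.62138.


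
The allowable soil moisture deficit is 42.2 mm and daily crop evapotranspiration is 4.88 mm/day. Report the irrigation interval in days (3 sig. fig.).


Approach: apply the irrigation interval relation, interval = SMD / ETc.
interval = 42.2 / 4.88 = 8.65 days
Therefore the irrigation interval = 8.65 days.


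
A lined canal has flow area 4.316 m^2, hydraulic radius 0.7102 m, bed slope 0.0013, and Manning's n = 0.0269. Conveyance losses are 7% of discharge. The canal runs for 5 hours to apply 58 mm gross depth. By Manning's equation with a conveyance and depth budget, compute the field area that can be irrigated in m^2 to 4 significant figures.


Approach: apply Manning's equation with a conveyance and depth budget, Q = (1/n)*A*R^(2/3)*S^(1/2); Q_field = Q*(1-loss); Area = Q_field*t/(d/1000).
Step 1 — canal discharge (Manning's equation):
  Q = (1/0.0269) * 4.316 * 0.7102^(2/3) * 0.0013^(1/2) = 4.60491 m^3/s
Step 2 — delivered flow: Q_field = 4.60491*(1 - 7/100) = 4.28257 m^3/s
Step 3 — volume delivered: V = 4.28257 * 5*3600 = 77086.2 m^3
Step 4 — area served: A = V / (depth/1000) = 77086.2 / 0.058 = 1329000 m^2
Therefore the field area that can be irrigated = 1329000 m^2.


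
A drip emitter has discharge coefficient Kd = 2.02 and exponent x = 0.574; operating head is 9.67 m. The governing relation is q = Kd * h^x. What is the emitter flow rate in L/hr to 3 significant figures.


q = 2.02 * 9.67^0.574 = 7.43 L/hr
Therefore the emitter flow rate = 7.43 L/hr.


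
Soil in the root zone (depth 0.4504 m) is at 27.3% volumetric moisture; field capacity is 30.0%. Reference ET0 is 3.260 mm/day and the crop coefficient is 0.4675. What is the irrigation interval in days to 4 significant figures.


Approach: apply soil-water budget scheduling, SMD = (FC-theta)/100*depth*1000; ETc = ET0*Kc; interval = SMD/ETc.
Step 1 — soil moisture deficit:
  SMD = (30.0 - 27.3)/100 * 0.4504 * 1000 = 12.1608 mm
Step 2 — daily crop ET (ETc = ET0*Kc):
  ETc = 3.260 * 0.4675 = 1.52405 mm/day
Step 3 — irrigation interval (SMD/ETc):
  interval = 12.1608 / 1.52405 = 7.979 days
Therefore the irrigation interval = 7.979 days.


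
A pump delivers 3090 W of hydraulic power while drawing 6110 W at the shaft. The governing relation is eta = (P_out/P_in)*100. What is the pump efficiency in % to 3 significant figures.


eta = (3090 / 6110) * 100 = 50.6 %
Therefore the pump efficiency = 50.6 %.


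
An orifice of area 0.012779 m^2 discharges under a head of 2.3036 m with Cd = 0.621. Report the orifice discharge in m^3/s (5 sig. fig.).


Approach: apply the orifice equation, Q = Cd*A*sqrt(2*g*h).
Q = 0.621 * 0.012779 * sqrt(2*9.81*2.3036) = 0.053351 m^3/s
Therefore the orifice discharge = 0.053351 m^3/s.


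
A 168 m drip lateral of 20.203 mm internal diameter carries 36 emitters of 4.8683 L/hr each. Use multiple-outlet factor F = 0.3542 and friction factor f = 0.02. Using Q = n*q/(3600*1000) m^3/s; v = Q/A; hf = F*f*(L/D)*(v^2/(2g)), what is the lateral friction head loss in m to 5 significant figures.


Q = 36*4.8683/(3600*1000) = 4.868300e-05 m^3/s
A = pi*(20.203e-3/2)^2 = 3.205691e-04 m^2, so v = Q/A = 0.1518643 m/s
hf = 0.3542*0.02*(168/0.020203)*(0.1518643^2/(2*9.81)) = 0.069244 m
Therefore the lateral friction head loss = 0.069244 m.


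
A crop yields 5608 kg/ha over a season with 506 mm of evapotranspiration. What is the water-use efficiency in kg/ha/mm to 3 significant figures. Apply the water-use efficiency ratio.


Approach: apply the water-use efficiency ratio, WUE = yield/ET.
WUE = 5608 / 506 = 11.1 kg/ha/mm
Therefore the water-use efficiency = 11.1 kg/ha/mm.


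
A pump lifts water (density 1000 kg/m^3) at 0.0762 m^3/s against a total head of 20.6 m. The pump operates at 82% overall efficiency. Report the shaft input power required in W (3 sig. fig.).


Approach: apply hydraulic power then efficiency conversion, P = rho*g*Q*H; P_in = P/eta.
Step 1 — hydraulic power (P = rho*g*Q*H):
  P = 1000 * 9.81 * 0.0762 * 20.6 = 15399 W
Step 2 — input power: P_in = P/eta = 15399 / 0.82 = 18800 W
Therefore the shaft input power required = 18800 W.


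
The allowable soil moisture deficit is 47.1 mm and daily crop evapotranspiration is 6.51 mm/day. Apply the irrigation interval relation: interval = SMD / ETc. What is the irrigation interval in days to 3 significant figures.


interval = 47.1 / 6.51 = 7.24 days
Therefore the irrigation interval = 7.24 days.


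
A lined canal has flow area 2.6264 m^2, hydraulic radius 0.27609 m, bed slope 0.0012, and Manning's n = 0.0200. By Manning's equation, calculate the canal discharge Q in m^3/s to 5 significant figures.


Approach: apply Manning's equation, Q = (1/n)*A*R^(2/3)*S^(1/2).
Q = (1/0.0200) * 2.6264 * 0.27609^(2/3) * 0.0012^(1/2) = 1.9288 m^3/s
Therefore the canal discharge Q = 1.9288 m^3/s.


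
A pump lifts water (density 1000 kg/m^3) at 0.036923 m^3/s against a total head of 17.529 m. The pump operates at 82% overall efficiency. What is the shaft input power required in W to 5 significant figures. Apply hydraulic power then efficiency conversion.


Approach: apply hydraulic power then efficiency conversion, P = rho*g*Q*H; P_in = P/eta.
Step 1 — hydraulic power (P = rho*g*Q*H):
  P = 1000 * 9.81 * 0.036923 * 17.529 = 6349.260 W
Step 2 — input power: P_in = P/eta = 6349.260 / 0.82 = 7743.0 W
Therefore the shaft input power required = 7743.0 W.


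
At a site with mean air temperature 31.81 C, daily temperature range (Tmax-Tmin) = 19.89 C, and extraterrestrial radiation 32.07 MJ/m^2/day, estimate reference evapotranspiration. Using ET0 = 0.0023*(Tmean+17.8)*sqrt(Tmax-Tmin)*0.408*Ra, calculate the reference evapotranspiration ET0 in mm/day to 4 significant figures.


ET0 = 0.0023*(31.81+17.8)*sqrt(19.89)*0.408*32.07 = 6.658 mm/day
Therefore the reference evapotranspiration ET0 = 6.658 mm/day.


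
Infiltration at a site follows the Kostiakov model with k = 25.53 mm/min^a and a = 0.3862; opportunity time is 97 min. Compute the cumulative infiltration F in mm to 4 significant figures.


Approach: apply the Kostiakov infiltration equation, F = k*t^a.
F = 25.53 * 97^0.3862 = 149.4 mm
Therefore the cumulative infiltration F = 149.4 mm.


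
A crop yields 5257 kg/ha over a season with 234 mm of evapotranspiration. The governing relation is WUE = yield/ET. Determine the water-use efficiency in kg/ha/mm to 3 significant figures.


WUE = 5257 / 234 = 22.5 kg/ha/mm
Therefore the water-use efficiency = 22.5 kg/ha/mm.


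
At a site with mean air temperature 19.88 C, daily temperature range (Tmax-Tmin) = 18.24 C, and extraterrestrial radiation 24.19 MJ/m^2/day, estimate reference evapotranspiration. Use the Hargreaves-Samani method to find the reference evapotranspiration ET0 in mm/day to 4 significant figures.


Approach: apply the Hargreaves-Samani method, ET0 = 0.0023*(Tmean+17.8)*sqrt(Tmax-Tmin)*0.408*Ra.
ET0 = 0.0023*(19.88+17.8)*sqrt(18.24)*0.408*24.19 = 3.653 mm/day
Therefore the reference evapotranspiration ET0 = 3.653 mm/day.


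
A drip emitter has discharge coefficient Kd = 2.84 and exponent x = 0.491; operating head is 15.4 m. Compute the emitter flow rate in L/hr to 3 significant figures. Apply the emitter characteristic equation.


Approach: apply the emitter characteristic equation, q = Kd * h^x.
q = 2.84 * 15.4^0.491 = 10.9 L/hr
Therefore the emitter flow rate = 10.9 L/hr.


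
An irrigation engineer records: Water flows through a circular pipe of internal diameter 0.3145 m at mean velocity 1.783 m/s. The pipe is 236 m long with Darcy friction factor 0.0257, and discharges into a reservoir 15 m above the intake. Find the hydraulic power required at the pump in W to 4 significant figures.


Approach: apply continuity + Darcy-Weisbach + hydraulic power, Q = A*v; hf = f*(L/D)*(v^2/(2g)); H = static + hf; P = rho*g*Q*H.
Step 1 — flow rate (continuity, Q = A*v):
  A = pi*(0.3145/2)^2 = 0.0776839 m^2
  Q = 0.0776839 * 1.783 = 0.138510 m^3/s
Step 2 — friction head loss (Darcy-Weisbach):
  hf = 0.0257 * (236/0.3145) * (1.783^2 / (2*9.81))
  hf = 3.12484 m
Step 3 — total head: H = 15 + 3.12484 = 18.1248 m
Step 4 — hydraulic power (P = rho*g*Q*H):
  P = 1000 * 9.81 * 0.138510 * 18.1248 = 24630 W
Therefore the hydraulic power required at the pump = 24630 W.


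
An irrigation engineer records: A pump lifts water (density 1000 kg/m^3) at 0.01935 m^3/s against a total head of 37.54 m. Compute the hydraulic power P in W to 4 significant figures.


Approach: apply the hydraulic power relation, P = rho*g*Q*H.
P = 1000 * 9.81 * 0.01935 * 37.54 = 7126 W
Therefore the hydraulic power P = 7126 W.


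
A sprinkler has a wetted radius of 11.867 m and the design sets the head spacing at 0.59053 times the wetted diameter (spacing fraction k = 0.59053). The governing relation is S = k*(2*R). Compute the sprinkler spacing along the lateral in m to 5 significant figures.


S = 0.59053 * (2 * 11.867) = 14.016 m
Therefore the sprinkler spacing along the lateral = 14.016 m.


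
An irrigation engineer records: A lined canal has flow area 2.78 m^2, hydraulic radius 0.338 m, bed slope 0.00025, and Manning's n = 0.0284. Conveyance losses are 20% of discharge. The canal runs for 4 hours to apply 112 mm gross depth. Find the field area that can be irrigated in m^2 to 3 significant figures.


Approach: apply Manning's equation with a conveyance and depth budget, Q = (1/n)*A*R^(2/3)*S^(1/2); Q_field = Q*(1-loss); Area = Q_field*t/(d/1000).
Step 1 — canal discharge (Manning's equation):
  Q = (1/0.0284) * 2.78 * 0.338^(2/3) * 0.00025^(1/2) = 0.75100 m^3/s
Step 2 — delivered flow: Q_field = 0.75100*(1 - 20/100) = 0.60080 m^3/s
Step 3 — volume delivered: V = 0.60080 * 4*3600 = 8651.5 m^3
Step 4 — area served: A = V / (depth/1000) = 8651.5 / 0.112 = 77200 m^2
Therefore the field area that can be irrigated = 77200 m^2.


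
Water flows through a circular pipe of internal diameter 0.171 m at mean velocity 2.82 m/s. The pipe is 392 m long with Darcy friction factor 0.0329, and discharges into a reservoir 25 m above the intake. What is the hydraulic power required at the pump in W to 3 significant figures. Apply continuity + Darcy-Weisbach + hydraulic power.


Approach: apply continuity + Darcy-Weisbach + hydraulic power, Q = A*v; hf = f*(L/D)*(v^2/(2g)); H = static + hf; P = rho*g*Q*H.
Step 1 — flow rate (continuity, Q = A*v):
  A = pi*(0.171/2)^2 = 0.022966 m^2
  Q = 0.022966 * 2.82 = 0.064764 m^3/s
Step 2 — friction head loss (Darcy-Weisbach):
  hf = 0.0329 * (392/0.171) * (2.82^2 / (2*9.81))
  hf = 30.569 m
Step 3 — total head: H = 25 + 30.569 = 55.569 m
Step 4 — hydraulic power (P = rho*g*Q*H):
  P = 1000 * 9.81 * 0.064764 * 55.569 = 35300 W
Therefore the hydraulic power required at the pump = 35300 W.


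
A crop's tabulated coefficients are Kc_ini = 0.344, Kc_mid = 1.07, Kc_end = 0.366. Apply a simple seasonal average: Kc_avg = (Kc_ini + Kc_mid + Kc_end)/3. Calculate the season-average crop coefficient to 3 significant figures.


Kc_avg = (0.344 + 1.07 + 0.366)/3 = 0.593
Therefore the season-average crop coefficient = 0.593.


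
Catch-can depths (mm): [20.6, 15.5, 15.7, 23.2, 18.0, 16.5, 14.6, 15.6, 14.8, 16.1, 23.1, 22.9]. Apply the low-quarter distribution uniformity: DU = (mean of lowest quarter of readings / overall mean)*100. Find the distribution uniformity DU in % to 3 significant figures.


sorted lowest 3 of 12: [14.6, 14.8, 15.5] -> mean = 14.967 mm
overall mean = 18.050 mm
DU = (14.967/18.050)*100 = 82.9 %
Therefore the distribution uniformity DU = 82.9 %.


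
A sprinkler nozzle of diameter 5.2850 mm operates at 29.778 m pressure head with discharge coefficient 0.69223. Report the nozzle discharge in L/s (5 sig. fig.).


Approach: apply the orifice equation, Q = Cd*A*sqrt(2*g*h), A = pi*(d/2)^2.
A = pi*(5.2850e-3/2)^2 = 2.193713e-05 m^2
Q = 0.69223 * 2.193713e-05 * sqrt(2*9.81*29.778) * 1000 = 0.36705 L/s
Therefore the nozzle discharge = 0.36705 L/s.


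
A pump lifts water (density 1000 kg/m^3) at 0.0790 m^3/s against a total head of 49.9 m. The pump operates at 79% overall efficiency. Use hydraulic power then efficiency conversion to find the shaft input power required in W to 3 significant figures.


Approach: apply hydraulic power then efficiency conversion, P = rho*g*Q*H; P_in = P/eta.
Step 1 — hydraulic power (P = rho*g*Q*H):
  P = 1000 * 9.81 * 0.0790 * 49.9 = 38672 W
Step 2 — input power: P_in = P/eta = 38672 / 0.79 = 49000 W
Therefore the shaft input power required = 49000 W.


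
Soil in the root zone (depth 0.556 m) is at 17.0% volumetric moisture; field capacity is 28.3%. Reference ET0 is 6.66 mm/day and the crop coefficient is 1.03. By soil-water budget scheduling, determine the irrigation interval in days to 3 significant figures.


Approach: apply soil-water budget scheduling, SMD = (FC-theta)/100*depth*1000; ETc = ET0*Kc; interval = SMD/ETc.
Step 1 — soil moisture deficit:
  SMD = (28.3 - 17.0)/100 * 0.556 * 1000 = 62.828 mm
Step 2 — daily crop ET (ETc = ET0*Kc):
  ETc = 6.66 * 1.03 = 6.8598 mm/day
Step 3 — irrigation interval (SMD/ETc):
  interval = 62.828 / 6.8598 = 9.16 days
Therefore the irrigation interval = 9.16 days.


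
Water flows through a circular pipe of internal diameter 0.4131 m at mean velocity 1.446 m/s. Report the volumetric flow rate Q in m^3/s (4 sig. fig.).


Approach: apply the continuity equation for pipe flow, Q = A * v with A = pi*(D/2)^2.
A = pi*(0.4131/2)^2 = 0.134029 m^2
Q = 0.134029 * 1.446 = 0.1938 m^3/s
Therefore the volumetric flow rate Q = 0.1938 m^3/s.


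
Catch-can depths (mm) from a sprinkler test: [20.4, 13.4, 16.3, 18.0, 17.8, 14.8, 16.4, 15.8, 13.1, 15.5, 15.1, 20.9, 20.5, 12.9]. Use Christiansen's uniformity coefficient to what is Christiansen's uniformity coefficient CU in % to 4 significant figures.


Approach: apply Christiansen's uniformity coefficient, CU = (1 - mean_abs_deviation/mean)*100.
mean = 16.4929 mm
mean |d_i - mean| = 2.16224 mm
CU = (1 - 2.16224/16.4929)*100 = 86.89 %
Therefore Christiansen's uniformity coefficient CU = 86.89 %.


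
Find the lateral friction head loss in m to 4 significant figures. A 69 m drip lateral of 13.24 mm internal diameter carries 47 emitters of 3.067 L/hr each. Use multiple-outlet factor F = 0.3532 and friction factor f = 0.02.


Approach: apply Darcy-Weisbach with the multiple-outlet F-factor, Q = n*q/(3600*1000) m^3/s; v = Q/A; hf = F*f*(L/D)*(v^2/(2g)).
Q = 47*3.067/(3600*1000) = 4.00414e-05 m^3/s
A = pi*(13.24e-3/2)^2 = 1.37678e-04 m^2, so v = Q/A = 0.290833 m/s
hf = 0.3532*0.02*(69/0.01324)*(0.290833^2/(2*9.81)) = 0.1587 m
Therefore the lateral friction head loss = 0.1587 m.


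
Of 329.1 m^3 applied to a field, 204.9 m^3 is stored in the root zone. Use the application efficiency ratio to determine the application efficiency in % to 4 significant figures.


Approach: apply the application efficiency ratio, Ea = (stored/applied)*100.
Ea = (204.9/329.1)*100 = 62.26 %
Therefore the application efficiency = 62.26 %.


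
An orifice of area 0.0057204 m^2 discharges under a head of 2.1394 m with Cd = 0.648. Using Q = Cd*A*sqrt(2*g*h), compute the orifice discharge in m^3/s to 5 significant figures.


Q = 0.648 * 0.0057204 * sqrt(2*9.81*2.1394) = 0.024016 m^3/s
Therefore the orifice discharge = 0.024016 m^3/s.


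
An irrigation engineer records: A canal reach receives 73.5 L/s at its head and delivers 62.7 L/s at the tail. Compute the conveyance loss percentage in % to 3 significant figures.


Approach: apply the conveyance loss ratio, loss% = ((Q_head - Q_tail)/Q_head)*100.
loss = ((73.5 - 62.7)/73.5)*100 = 14.7 %
Therefore the conveyance loss percentage = 14.7 %.


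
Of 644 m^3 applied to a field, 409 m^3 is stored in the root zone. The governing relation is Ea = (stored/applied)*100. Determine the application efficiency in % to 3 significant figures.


Ea = (409/644)*100 = 63.5 %
Therefore the application efficiency = 63.5 %.


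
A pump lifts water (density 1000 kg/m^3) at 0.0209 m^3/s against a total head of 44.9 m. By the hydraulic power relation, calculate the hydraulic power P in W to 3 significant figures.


Approach: apply the hydraulic power relation, P = rho*g*Q*H.
P = 1000 * 9.81 * 0.0209 * 44.9 = 9210 W
Therefore the hydraulic power P = 9210 W.


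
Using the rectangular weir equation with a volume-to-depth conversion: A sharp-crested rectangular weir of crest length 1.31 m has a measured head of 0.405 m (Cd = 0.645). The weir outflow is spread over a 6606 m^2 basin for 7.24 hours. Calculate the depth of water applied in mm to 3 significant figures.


Approach: apply the rectangular weir equation with a volume-to-depth conversion, Q = (2/3)*Cd*L*sqrt(2g)*H^1.5; d = Q*t/A * 1000.
Step 1 — weir discharge:
  Q = (2/3)*0.645*1.31*sqrt(2*9.81)*0.405^1.5 = 0.64309 m^3/s
Step 2 — volume: V = 0.64309 * 7.24*3600 = 16761 m^3
Step 3 — depth: d = V/A * 1000 = 16761/6606 * 1000 = 2540 mm
Therefore the depth of water applied = 2540 mm.


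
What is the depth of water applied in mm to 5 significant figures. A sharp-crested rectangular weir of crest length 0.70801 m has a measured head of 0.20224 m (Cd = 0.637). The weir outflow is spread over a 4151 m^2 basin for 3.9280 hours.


Approach: apply the rectangular weir equation with a volume-to-depth conversion, Q = (2/3)*Cd*L*sqrt(2g)*H^1.5; d = Q*t/A * 1000.
Step 1 — weir discharge:
  Q = (2/3)*0.637*0.70801*sqrt(2*9.81)*0.20224^1.5 = 0.1211261 m^3/s
Step 2 — volume: V = 0.1211261 * 3.9280*3600 = 1712.820 m^3
Step 3 — depth: d = V/A * 1000 = 1712.820/4151 * 1000 = 412.63 mm
Therefore the depth of water applied = 412.63 mm.


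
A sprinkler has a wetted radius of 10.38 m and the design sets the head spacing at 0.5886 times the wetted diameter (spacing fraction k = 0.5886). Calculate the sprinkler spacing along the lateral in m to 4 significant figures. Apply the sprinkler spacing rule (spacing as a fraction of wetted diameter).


Approach: apply the sprinkler spacing rule (spacing as a fraction of wetted diameter), S = k*(2*R).
S = 0.5886 * (2 * 10.38) = 12.22 m
Therefore the sprinkler spacing along the lateral = 12.22 m.


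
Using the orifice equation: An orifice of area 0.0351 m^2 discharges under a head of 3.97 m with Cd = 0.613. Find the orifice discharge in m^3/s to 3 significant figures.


Approach: apply the orifice equation, Q = Cd*A*sqrt(2*g*h).
Q = 0.613 * 0.0351 * sqrt(2*9.81*3.97) = 0.190 m^3/s
Therefore the orifice discharge = 0.190 m^3/s.


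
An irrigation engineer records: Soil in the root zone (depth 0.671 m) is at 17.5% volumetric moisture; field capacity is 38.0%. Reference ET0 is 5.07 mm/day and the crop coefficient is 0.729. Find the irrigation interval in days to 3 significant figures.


Approach: apply soil-water budget scheduling, SMD = (FC-theta)/100*depth*1000; ETc = ET0*Kc; interval = SMD/ETc.
Step 1 — soil moisture deficit:
  SMD = (38.0 - 17.5)/100 * 0.671 * 1000 = 137.56 mm
Step 2 — daily crop ET (ETc = ET0*Kc):
  ETc = 5.07 * 0.729 = 3.6960 mm/day
Step 3 — irrigation interval (SMD/ETc):
  interval = 137.56 / 3.6960 = 37.2 days
Therefore the irrigation interval = 37.2 days.


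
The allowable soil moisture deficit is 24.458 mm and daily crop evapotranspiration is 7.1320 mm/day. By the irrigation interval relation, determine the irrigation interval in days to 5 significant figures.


Approach: apply the irrigation interval relation, interval = SMD / ETc.
interval = 24.458 / 7.1320 = 3.4293 days
Therefore the irrigation interval = 3.4293 days.


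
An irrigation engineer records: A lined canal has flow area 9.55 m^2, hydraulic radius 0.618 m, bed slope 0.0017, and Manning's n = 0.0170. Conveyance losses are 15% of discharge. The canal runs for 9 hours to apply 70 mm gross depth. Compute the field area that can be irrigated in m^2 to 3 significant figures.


Approach: apply Manning's equation with a conveyance and depth budget, Q = (1/n)*A*R^(2/3)*S^(1/2); Q_field = Q*(1-loss); Area = Q_field*t/(d/1000).
Step 1 — canal discharge (Manning's equation):
  Q = (1/0.0170) * 9.55 * 0.618^(2/3) * 0.0017^(1/2) = 16.805 m^3/s
Step 2 — delivered flow: Q_field = 16.805*(1 - 15/100) = 14.284 m^3/s
Step 3 — volume delivered: V = 14.284 * 9*3600 = 462810 m^3
Step 4 — area served: A = V / (depth/1000) = 462810 / 0.07 = 6610000 m^2
Therefore the field area that can be irrigated = 6610000 m^2.


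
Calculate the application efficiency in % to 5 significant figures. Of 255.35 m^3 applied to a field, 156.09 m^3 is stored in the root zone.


Approach: apply the application efficiency ratio, Ea = (stored/applied)*100.
Ea = (156.09/255.35)*100 = 61.128 %
Therefore the application efficiency = 61.128 %.


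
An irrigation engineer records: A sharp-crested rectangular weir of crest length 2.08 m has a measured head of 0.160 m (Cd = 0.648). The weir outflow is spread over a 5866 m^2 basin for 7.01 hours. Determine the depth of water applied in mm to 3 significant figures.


Approach: apply the rectangular weir equation with a volume-to-depth conversion, Q = (2/3)*Cd*L*sqrt(2g)*H^1.5; d = Q*t/A * 1000.
Step 1 — weir discharge:
  Q = (2/3)*0.648*2.08*sqrt(2*9.81)*0.160^1.5 = 0.25473 m^3/s
Step 2 — volume: V = 0.25473 * 7.01*3600 = 6428.3 m^3
Step 3 — depth: d = V/A * 1000 = 6428.3/5866 * 1000 = 1100 mm
Therefore the depth of water applied = 1100 mm.


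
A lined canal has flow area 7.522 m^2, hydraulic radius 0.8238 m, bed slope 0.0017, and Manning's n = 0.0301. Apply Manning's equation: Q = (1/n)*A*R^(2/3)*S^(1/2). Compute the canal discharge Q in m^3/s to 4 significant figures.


Q = (1/0.0301) * 7.522 * 0.8238^(2/3) * 0.0017^(1/2) = 9.055 m^3/s
Therefore the canal discharge Q = 9.055 m^3/s.


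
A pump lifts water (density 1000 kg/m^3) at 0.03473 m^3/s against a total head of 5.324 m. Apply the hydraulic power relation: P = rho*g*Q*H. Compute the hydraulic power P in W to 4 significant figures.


P = 1000 * 9.81 * 0.03473 * 5.324 = 1814 W
Therefore the hydraulic power P = 1814 W.


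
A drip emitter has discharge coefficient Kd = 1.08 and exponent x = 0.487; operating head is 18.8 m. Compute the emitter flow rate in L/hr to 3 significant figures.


Approach: apply the emitter characteristic equation, q = Kd * h^x.
q = 1.08 * 18.8^0.487 = 4.51 L/hr
Therefore the emitter flow rate = 4.51 L/hr.


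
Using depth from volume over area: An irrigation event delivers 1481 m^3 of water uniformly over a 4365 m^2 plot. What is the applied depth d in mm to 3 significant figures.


Approach: apply depth from volume over area, d = (V/A)*1000.
d = (1481 / 4365) * 1000 = 339 mm
Therefore the applied depth d = 339 mm.
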